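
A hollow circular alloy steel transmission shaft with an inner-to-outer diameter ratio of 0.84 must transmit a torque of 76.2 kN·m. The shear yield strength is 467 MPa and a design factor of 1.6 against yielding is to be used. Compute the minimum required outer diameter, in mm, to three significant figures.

d_o = 138 mm

τ_allow = 467/1.6 = 291.9 MPa.
For a hollow shaft τ = 16T/[πd_o³(1−k⁴)] with k = 0.84, so 1−k⁴ = 0.5021.
d_o³ = 16T/[π τ_allow (1−k⁴)] = 16×7.6200×10^7/(π×291.9×0.5021) = 2.648×10^6 mm³.
d_o = 138.3 mm.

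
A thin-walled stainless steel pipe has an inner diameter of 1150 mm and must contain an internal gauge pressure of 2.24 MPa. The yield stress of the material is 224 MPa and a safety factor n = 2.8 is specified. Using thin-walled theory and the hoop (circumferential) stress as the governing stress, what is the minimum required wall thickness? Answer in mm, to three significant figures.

σ_allow = 224/2.8 = 80.00 MPa.
Hoop stress σ_h = pD/(2t), so t = pD/(2σ_allow) = 2.24×1150/(2×80.00) = 16.10 mm.

t = 16.1 mm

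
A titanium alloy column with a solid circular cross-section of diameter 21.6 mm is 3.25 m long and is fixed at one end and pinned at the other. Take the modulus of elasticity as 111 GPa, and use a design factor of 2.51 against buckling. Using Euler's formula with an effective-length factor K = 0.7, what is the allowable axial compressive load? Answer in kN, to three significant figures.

I = πd⁴/64 = π×21.6⁴/64 = 10690 mm⁴.
Effective length L_e = KL = 0.7×3.25 m = 2275 mm.
Euler critical load P_cr = π²EI/L_e² = π²×111000×10690/2275² = 2262 N.
P_allow = P_cr/n = 2262/2.51 = 901.1 N.

P_allow = 0.901 kN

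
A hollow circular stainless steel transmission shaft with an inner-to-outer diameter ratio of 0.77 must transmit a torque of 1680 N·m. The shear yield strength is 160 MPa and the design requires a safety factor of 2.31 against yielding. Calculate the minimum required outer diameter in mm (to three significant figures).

τ_allow = 160/2.31 = 69.26 MPa.
For a hollow shaft τ = 16T/[πd_o³(1−k⁴)] with k = 0.77, so 1−k⁴ = 0.6485.
d_o³ = 16T/[π τ_allow (1−k⁴)] = 16×1680000/(π×69.26×0.6485) = 190500 mm³.
d_o = 57.54 mm.

d_o = 57.5 mm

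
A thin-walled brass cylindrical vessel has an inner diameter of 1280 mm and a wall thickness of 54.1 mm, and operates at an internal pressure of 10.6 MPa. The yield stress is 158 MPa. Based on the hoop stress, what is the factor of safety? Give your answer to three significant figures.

σ_h = pD/(2t) = 10.6×1280/(2×54.1) = 125.4 MPa.
n = 158/125.4 = 1.260.

n = 1.26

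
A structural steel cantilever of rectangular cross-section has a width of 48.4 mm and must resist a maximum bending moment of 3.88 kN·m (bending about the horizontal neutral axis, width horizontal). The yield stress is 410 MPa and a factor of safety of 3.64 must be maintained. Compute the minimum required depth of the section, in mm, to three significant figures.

h = 65.3 mm

σ_allow = 410/3.64 = 112.6 MPa.
For a rectangular section σ = 6M/(bh²), so h² = 6M/(b σ_allow) = 6×3880000/(48.4×112.6) = 4270 mm².
h = 65.35 mm.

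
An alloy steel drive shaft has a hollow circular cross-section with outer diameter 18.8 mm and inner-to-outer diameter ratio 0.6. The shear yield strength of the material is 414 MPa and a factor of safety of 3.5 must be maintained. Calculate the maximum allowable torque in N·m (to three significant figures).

τ_allow = 414/3.5 = 118.3 MPa.
For a hollow shaft T_allow = τ_allow·πd_o³(1−k⁴)/16 with 1−k⁴ = 0.8704, so πd_o³(1−k⁴)/16 = 1136 mm³.
T_allow = 118.3×1136 = 134300 N·mm = 134.3 N·m.

T_allow = 134 N·m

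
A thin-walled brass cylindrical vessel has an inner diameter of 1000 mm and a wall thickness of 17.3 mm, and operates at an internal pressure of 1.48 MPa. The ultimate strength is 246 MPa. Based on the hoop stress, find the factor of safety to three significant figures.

n = 5.75

σ_h = pD/(2t) = 1.48×1000/(2×17.3) = 42.77 MPa.
n = 246/42.77 = 5.751.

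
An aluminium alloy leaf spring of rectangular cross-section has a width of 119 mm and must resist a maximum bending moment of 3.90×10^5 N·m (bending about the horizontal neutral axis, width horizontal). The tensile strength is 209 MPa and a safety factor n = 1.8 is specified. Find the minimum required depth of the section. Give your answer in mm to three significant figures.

σ_allow = 209/1.8 = 116.1 MPa.
For a rectangular section σ = 6M/(bh²), so h² = 6M/(b σ_allow) = 6×3.9000×10^8/(119×116.1) = 169400 mm².
h = 411.5 mm.

h = 412 mm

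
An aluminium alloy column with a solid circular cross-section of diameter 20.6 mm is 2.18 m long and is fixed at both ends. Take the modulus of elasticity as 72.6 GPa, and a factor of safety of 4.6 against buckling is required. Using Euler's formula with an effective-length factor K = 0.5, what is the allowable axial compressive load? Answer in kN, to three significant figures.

I = πd⁴/64 = π×20.6⁴/64 = 8840 mm⁴.
Effective length L_e = KL = 0.5×2.18 m = 1090 mm.
Euler critical load P_cr = π²EI/L_e² = π²×72600×8840/1090² = 5331 N.
P_allow = P_cr/n = 5331/4.6 = 1159 N.

P_allow = 1.16 kN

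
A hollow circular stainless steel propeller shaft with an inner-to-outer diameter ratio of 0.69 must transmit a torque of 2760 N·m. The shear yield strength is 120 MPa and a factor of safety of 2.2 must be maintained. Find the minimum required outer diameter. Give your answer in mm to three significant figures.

τ_allow = 120/2.2 = 54.55 MPa.
For a hollow shaft τ = 16T/[πd_o³(1−k⁴)] with k = 0.69, so 1−k⁴ = 0.7733.
d_o³ = 16T/[π τ_allow (1−k⁴)] = 16×2760000/(π×54.55×0.7733) = 333200 mm³.
d_o = 69.33 mm.

d_o = 69.3 mm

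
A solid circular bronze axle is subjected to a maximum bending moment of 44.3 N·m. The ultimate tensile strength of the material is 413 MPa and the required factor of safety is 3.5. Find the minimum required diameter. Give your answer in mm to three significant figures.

σ_allow = 413/3.5 = 118.0 MPa.
For a solid circular section σ = 32M/(πd³), so d³ = 32M/(π σ_allow) = 32×44300/(π×118.0) = 3824 mm³.
d = 15.64 mm.

d = 15.6 mm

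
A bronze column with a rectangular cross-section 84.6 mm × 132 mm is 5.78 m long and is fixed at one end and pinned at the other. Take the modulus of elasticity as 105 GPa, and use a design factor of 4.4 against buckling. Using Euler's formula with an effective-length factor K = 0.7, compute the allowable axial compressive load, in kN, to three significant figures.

Buckling occurs about the weak axis: I_min = h·b³/12 = 132×84.6³/12 = 6.660×10^6 mm⁴ (b = 84.6 mm is the smaller dimension).
Effective length L_e = KL = 0.7×5.78 m = 4046 mm.
Euler critical load P_cr = π²EI/L_e² = π²×105000×6.660×10^6/4046² = 421600 N.
P_allow = P_cr/n = 421600/4.4 = 95830 N.

P_allow = 95.8 kN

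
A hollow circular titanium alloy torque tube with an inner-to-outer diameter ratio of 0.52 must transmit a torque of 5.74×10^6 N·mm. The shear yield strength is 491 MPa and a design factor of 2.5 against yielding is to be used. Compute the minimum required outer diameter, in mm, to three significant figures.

τ_allow = 491/2.5 = 196.4 MPa.
For a hollow shaft τ = 16T/[πd_o³(1−k⁴)] with k = 0.52, so 1−k⁴ = 0.9269.
d_o³ = 16T/[π τ_allow (1−k⁴)] = 16×5740000/(π×196.4×0.9269) = 160600 mm³.
d_o = 54.35 mm.

d_o = 54.4 mm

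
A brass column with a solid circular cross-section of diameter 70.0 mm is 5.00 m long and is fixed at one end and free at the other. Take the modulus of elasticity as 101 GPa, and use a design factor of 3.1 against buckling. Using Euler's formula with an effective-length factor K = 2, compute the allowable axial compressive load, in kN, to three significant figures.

P_allow = 3.79 kN

I = πd⁴/64 = π×70.0⁴/64 = 1.179×10^6 mm⁴.
Effective length L_e = KL = 2×5.00 m = 10000 mm.
Euler critical load P_cr = π²EI/L_e² = π²×101000×1.179×10^6/10000² = 11750 N.
P_allow = P_cr/n = 11750/3.1 = 3790 N.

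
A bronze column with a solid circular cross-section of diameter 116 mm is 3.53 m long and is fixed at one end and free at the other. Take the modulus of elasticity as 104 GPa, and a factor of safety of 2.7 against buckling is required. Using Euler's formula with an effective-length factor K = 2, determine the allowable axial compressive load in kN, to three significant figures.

I = πd⁴/64 = π×116⁴/64 = 8.888×10^6 mm⁴.
Effective length L_e = KL = 2×3.53 m = 7060 mm.
Euler critical load P_cr = π²EI/L_e² = π²×104000×8.888×10^6/7060² = 183000 N.
P_allow = P_cr/n = 183000/2.7 = 67790 N.

P_allow = 67.8 kN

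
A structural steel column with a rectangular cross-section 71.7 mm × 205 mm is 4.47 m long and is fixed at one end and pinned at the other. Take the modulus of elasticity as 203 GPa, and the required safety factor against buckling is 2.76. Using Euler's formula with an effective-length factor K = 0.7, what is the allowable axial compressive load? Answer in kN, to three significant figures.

P_allow = 467 kN

Buckling occurs about the weak axis: I_min = h·b³/12 = 205×71.7³/12 = 6.297×10^6 mm⁴ (b = 71.7 mm is the smaller dimension).
Effective length L_e = KL = 0.7×4.47 m = 3129 mm.
Euler critical load P_cr = π²EI/L_e² = π²×203000×6.297×10^6/3129² = 1.289×10^6 N.
P_allow = P_cr/n = 1.289×10^6/2.76 = 466900 N.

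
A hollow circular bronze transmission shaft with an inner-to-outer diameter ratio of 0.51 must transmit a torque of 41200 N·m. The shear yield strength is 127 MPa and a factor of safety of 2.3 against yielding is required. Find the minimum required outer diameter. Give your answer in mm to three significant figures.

d_o = 160 mm

τ_allow = 127/2.3 = 55.22 MPa.
For a hollow shaft τ = 16T/[πd_o³(1−k⁴)] with k = 0.51, so 1−k⁴ = 0.9323.
d_o³ = 16T/[π τ_allow (1−k⁴)] = 16×4.1200×10^7/(π×55.22×0.9323) = 4.076×10^6 mm³.
d_o = 159.7 mm.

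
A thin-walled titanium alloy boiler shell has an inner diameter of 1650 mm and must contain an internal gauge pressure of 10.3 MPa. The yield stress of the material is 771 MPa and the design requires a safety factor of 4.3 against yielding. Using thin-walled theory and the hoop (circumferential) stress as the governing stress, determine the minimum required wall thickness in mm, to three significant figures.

t = 47.4 mm

σ_allow = 771/4.3 = 179.3 MPa.
Hoop stress σ_h = pD/(2t), so t = pD/(2σ_allow) = 10.3×1650/(2×179.3) = 47.39 mm.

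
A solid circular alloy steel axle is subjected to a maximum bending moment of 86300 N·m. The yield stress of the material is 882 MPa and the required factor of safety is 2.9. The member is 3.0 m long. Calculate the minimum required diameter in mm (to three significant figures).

d = 142 mm

σ_allow = 882/2.9 = 304.1 MPa.
For a solid circular section σ = 32M/(πd³), so d³ = 32M/(π σ_allow) = 32×8.6300×10^7/(π×304.1) = 2.890×10^6 mm³.
d = 142.4 mm.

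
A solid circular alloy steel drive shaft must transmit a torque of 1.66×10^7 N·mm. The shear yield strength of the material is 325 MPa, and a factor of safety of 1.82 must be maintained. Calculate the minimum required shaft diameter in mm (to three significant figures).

d = 77.9 mm

Allowable shear stress τ_allow = 325/1.82 = 178.6 MPa.
For a solid shaft τ = 16T/(πd³), so d³ = 16T/(π τ_allow) = 16×1.6600×10^7/(π×178.6) = 473400 mm³.
d = (473400)^(1/3) = 77.94 mm.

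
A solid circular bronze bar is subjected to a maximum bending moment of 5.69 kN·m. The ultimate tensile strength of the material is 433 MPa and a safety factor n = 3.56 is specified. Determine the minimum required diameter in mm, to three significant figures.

d = 78.1 mm

σ_allow = 433/3.56 = 121.6 MPa.
For a solid circular section σ = 32M/(πd³), so d³ = 32M/(π σ_allow) = 32×5690000/(π×121.6) = 476500 mm³.
d = 78.11 mm.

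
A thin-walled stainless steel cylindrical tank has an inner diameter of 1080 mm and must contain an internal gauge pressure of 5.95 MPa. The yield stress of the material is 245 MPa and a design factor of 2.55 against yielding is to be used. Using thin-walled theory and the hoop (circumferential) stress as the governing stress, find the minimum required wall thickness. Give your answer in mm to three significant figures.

t = 33.4 mm

σ_allow = 245/2.55 = 96.08 MPa.
Hoop stress σ_h = pD/(2t), so t = pD/(2σ_allow) = 5.95×1080/(2×96.08) = 33.44 mm.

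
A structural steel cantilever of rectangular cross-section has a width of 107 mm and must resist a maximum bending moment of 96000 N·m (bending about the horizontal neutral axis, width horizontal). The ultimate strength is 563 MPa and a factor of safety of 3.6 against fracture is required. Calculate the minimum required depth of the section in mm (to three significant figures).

h = 186 mm

σ_allow = 563/3.6 = 156.4 MPa.
For a rectangular section σ = 6M/(bh²), so h² = 6M/(b σ_allow) = 6×9.6000×10^7/(107×156.4) = 34420 mm².
h = 185.5 mm.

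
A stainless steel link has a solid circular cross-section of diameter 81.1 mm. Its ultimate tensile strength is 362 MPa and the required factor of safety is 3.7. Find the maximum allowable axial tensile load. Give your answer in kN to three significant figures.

F_allow = 505 kN

σ_allow = 362/3.7 = 97.84 MPa.
A = πd²/4 = π×81.1²/4 = 5166 mm².
F_allow = σ_allow × A = 97.84×5166 = 505400 N.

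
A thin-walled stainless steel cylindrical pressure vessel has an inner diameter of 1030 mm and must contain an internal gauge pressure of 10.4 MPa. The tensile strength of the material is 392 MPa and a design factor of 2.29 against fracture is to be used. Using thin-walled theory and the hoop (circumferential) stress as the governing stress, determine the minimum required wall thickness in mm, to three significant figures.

t = 31.3 mm

σ_allow = 392/2.29 = 171.2 MPa.
Hoop stress σ_h = pD/(2t), so t = pD/(2σ_allow) = 10.4×1030/(2×171.2) = 31.29 mm.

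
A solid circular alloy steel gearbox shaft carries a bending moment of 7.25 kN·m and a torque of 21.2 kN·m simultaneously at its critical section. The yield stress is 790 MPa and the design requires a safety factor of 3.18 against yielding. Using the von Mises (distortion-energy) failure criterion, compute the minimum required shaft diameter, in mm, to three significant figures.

d = 93.2 mm

σ_allow = σ_y/n = 790/3.18 = 248.4 MPa.
For a solid shaft σ_b = 32M/(πd³) and τ = 16T/(πd³), so the von Mises stress is σ' = (16/πd³)·√(4M²+3T²).
√(4M²+3T²) = √(4×(7.250×10^6)² + 3×(2.120×10^7)²) = 3.948×10^7 N·mm.
d³ = 16×3.948×10^7/(π×248.4) = 809300 mm³.
d = 93.19 mm.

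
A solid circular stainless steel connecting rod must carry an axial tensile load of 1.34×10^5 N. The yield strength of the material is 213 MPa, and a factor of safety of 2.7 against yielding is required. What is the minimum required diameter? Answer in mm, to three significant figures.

d = 46.5 mm

Allowable stress σ_allow = 213/2.7 = 78.89 MPa.
Required area A = F/σ_allow = 134000/78.89 = 1699 mm².
A = πd²/4 → d = √(4A/π) = 46.50 mm.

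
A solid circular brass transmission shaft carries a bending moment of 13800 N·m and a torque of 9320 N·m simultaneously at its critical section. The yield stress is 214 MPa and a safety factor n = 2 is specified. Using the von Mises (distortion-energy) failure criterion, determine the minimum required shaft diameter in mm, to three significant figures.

σ_allow = σ_y/n = 214/2 = 107.0 MPa.
For a solid shaft σ_b = 32M/(πd³) and τ = 16T/(πd³), so the von Mises stress is σ' = (16/πd³)·√(4M²+3T²).
√(4M²+3T²) = √(4×(1.380×10^7)² + 3×(9.320×10^6)²) = 3.197×10^7 N·mm.
d³ = 16×3.197×10^7/(π×107.0) = 1.522×10^6 mm³.
d = 115.0 mm.

d = 115 mm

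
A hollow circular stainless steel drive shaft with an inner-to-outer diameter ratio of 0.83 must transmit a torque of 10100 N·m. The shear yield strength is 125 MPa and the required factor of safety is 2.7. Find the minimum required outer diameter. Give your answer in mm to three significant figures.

τ_allow = 125/2.7 = 46.30 MPa.
For a hollow shaft τ = 16T/[πd_o³(1−k⁴)] with k = 0.83, so 1−k⁴ = 0.5254.
d_o³ = 16T/[π τ_allow (1−k⁴)] = 16×1.0100×10^7/(π×46.30×0.5254) = 2.115×10^6 mm³.
d_o = 128.4 mm.

d_o = 128 mm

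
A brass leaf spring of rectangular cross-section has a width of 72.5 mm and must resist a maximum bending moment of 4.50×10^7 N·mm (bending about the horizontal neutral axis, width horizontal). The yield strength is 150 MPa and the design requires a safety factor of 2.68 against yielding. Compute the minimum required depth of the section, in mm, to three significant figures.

h = 258 mm

σ_allow = 150/2.68 = 55.97 MPa.
For a rectangular section σ = 6M/(bh²), so h² = 6M/(b σ_allow) = 6×4.5000×10^7/(72.5×55.97) = 66540 mm².
h = 257.9 mm.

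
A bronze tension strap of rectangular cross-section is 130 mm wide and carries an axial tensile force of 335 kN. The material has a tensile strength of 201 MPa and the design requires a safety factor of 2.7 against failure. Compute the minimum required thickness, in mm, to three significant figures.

σ_allow = 201/2.7 = 74.44 MPa.
Required area A = F/σ_allow = 335000/74.44 = 4500 mm².
t = A/w = 4500/130 = 34.62 mm.

t = 34.6 mm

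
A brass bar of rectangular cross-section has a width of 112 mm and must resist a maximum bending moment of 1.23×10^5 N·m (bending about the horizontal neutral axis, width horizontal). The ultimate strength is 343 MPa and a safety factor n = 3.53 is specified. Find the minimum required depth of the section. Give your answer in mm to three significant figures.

σ_allow = 343/3.53 = 97.17 MPa.
For a rectangular section σ = 6M/(bh²), so h² = 6M/(b σ_allow) = 6×1.2300×10^8/(112×97.17) = 67810 mm².
h = 260.4 mm.

h = 260 mm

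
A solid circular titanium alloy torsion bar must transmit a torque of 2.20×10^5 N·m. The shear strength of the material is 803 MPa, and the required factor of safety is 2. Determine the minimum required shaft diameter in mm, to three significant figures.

Allowable shear stress τ_allow = 803/2 = 401.5 MPa.
For a solid shaft τ = 16T/(πd³), so d³ = 16T/(π τ_allow) = 16×2.2000×10^8/(π×401.5) = 2.791×10^6 mm³.
d = (2.791×10^6)^(1/3) = 140.8 mm.

d = 141 mm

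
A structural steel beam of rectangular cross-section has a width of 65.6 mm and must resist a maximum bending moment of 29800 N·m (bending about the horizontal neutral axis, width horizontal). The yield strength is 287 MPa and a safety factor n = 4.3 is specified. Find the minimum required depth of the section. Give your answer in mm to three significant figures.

h = 202 mm

σ_allow = 287/4.3 = 66.74 MPa.
For a rectangular section σ = 6M/(bh²), so h² = 6M/(b σ_allow) = 6×2.9800×10^7/(65.6×66.74) = 40840 mm².
h = 202.1 mm.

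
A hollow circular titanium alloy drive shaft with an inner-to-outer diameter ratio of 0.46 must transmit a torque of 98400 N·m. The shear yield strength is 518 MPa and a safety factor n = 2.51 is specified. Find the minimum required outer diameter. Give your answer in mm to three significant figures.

d_o = 136 mm

τ_allow = 518/2.51 = 206.4 MPa.
For a hollow shaft τ = 16T/[πd_o³(1−k⁴)] with k = 0.46, so 1−k⁴ = 0.9552.
d_o³ = 16T/[π τ_allow (1−k⁴)] = 16×9.8400×10^7/(π×206.4×0.9552) = 2.542×10^6 mm³.
d_o = 136.5 mm.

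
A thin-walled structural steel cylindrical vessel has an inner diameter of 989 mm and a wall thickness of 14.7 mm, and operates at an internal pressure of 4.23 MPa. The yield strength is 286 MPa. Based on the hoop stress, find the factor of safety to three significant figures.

σ_h = pD/(2t) = 4.23×989/(2×14.7) = 142.3 MPa.
n = 286/142.3 = 2.010.

n = 2.01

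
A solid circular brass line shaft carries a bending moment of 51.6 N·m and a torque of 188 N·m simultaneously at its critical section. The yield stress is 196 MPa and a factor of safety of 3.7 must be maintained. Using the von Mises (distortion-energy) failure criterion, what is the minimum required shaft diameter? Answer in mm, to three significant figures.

σ_allow = σ_y/n = 196/3.7 = 52.97 MPa.
For a solid shaft σ_b = 32M/(πd³) and τ = 16T/(πd³), so the von Mises stress is σ' = (16/πd³)·√(4M²+3T²).
√(4M²+3T²) = √(4×(51600)² + 3×(188000)²) = 341600 N·mm.
d³ = 16×341600/(π×52.97) = 32840 mm³.
d = 32.02 mm.

d = 32.0 mm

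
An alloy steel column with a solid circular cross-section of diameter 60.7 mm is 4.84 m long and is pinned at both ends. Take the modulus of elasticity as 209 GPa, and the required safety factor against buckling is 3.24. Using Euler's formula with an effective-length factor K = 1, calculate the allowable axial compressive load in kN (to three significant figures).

I = πd⁴/64 = π×60.7⁴/64 = 666400 mm⁴.
Effective length L_e = KL = 1×4.84 m = 4840 mm.
Euler critical load P_cr = π²EI/L_e² = π²×209000×666400/4840² = 58680 N.
P_allow = P_cr/n = 58680/3.24 = 18110 N.

P_allow = 18.1 kN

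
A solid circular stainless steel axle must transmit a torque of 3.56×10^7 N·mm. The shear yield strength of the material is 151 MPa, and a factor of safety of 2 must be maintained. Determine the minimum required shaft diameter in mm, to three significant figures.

Allowable shear stress τ_allow = 151/2 = 75.50 MPa.
For a solid shaft τ = 16T/(πd³), so d³ = 16T/(π τ_allow) = 16×3.5600×10^7/(π×75.50) = 2.401×10^6 mm³.
d = (2.401×10^6)^(1/3) = 133.9 mm.

d = 134 mm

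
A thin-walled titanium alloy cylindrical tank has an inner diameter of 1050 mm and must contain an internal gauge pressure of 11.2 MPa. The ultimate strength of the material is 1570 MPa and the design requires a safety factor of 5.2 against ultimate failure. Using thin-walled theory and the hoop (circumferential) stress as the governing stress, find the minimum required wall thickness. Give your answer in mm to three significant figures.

t = 19.5 mm

σ_allow = 1570/5.2 = 301.9 MPa.
Hoop stress σ_h = pD/(2t), so t = pD/(2σ_allow) = 11.2×1050/(2×301.9) = 19.48 mm.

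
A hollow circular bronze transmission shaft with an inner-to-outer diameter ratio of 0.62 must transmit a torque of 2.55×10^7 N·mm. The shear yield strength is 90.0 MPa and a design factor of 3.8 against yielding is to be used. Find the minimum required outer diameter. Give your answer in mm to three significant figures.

d_o = 186 mm

τ_allow = 90.0/3.8 = 23.68 MPa.
For a hollow shaft τ = 16T/[πd_o³(1−k⁴)] with k = 0.62, so 1−k⁴ = 0.8522.
d_o³ = 16T/[π τ_allow (1−k⁴)] = 16×2.5500×10^7/(π×23.68×0.8522) = 6.434×10^6 mm³.
d_o = 186.0 mm.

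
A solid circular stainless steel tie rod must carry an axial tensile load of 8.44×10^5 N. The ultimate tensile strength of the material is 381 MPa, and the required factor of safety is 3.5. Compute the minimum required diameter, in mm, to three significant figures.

Allowable stress σ_allow = 381/3.5 = 108.9 MPa.
Required area A = F/σ_allow = 844000/108.9 = 7753 mm².
A = πd²/4 → d = √(4A/π) = 99.36 mm.

d = 99.4 mm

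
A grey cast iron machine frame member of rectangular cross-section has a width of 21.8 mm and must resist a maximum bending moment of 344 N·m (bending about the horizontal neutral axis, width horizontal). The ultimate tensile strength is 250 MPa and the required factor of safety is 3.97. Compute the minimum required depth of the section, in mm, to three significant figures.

σ_allow = 250/3.97 = 62.97 MPa.
For a rectangular section σ = 6M/(bh²), so h² = 6M/(b σ_allow) = 6×344000/(21.8×62.97) = 1504 mm².
h = 38.78 mm.

h = 38.8 mm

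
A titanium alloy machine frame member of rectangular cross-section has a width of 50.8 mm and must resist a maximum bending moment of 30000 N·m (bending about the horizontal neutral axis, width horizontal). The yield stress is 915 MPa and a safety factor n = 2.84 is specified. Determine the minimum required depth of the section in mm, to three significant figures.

h = 105 mm

σ_allow = 915/2.84 = 322.2 MPa.
For a rectangular section σ = 6M/(bh²), so h² = 6M/(b σ_allow) = 6×3.0000×10^7/(50.8×322.2) = 11000 mm².
h = 104.9 mm.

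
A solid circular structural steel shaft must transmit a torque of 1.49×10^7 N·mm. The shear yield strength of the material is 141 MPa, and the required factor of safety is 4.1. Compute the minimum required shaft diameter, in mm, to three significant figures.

Allowable shear stress τ_allow = 141/4.1 = 34.39 MPa.
For a solid shaft τ = 16T/(πd³), so d³ = 16T/(π τ_allow) = 16×1.4900×10^7/(π×34.39) = 2.207×10^6 mm³.
d = (2.207×10^6)^(1/3) = 130.2 mm.

d = 130 mm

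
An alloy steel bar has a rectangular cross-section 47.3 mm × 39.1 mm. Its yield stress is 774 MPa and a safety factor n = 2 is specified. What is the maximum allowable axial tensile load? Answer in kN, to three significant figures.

σ_allow = 774/2 = 387.0 MPa.
A = 47.3×39.1 = 1849 mm².
F_allow = σ_allow × A = 387.0×1849 = 715700 N.

F_allow = 716 kN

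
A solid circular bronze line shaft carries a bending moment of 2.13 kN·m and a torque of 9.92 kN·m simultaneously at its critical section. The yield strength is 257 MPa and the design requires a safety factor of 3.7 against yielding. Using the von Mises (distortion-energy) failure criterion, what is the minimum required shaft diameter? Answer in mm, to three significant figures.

d = 109 mm

σ_allow = σ_y/n = 257/3.7 = 69.46 MPa.
For a solid shaft σ_b = 32M/(πd³) and τ = 16T/(πd³), so the von Mises stress is σ' = (16/πd³)·√(4M²+3T²).
√(4M²+3T²) = √(4×(2.130×10^6)² + 3×(9.920×10^6)²) = 1.770×10^7 N·mm.
d³ = 16×1.770×10^7/(π×69.46) = 1.298×10^6 mm³.
d = 109.1 mm.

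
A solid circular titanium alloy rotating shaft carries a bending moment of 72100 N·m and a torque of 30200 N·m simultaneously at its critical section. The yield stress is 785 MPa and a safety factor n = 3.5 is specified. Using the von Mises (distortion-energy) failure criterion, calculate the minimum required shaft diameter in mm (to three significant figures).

d = 152 mm

σ_allow = σ_y/n = 785/3.5 = 224.3 MPa.
For a solid shaft σ_b = 32M/(πd³) and τ = 16T/(πd³), so the von Mises stress is σ' = (16/πd³)·√(4M²+3T²).
√(4M²+3T²) = √(4×(7.210×10^7)² + 3×(3.020×10^7)²) = 1.534×10^8 N·mm.
d³ = 16×1.534×10^8/(π×224.3) = 3.483×10^6 mm³.
d = 151.6 mm.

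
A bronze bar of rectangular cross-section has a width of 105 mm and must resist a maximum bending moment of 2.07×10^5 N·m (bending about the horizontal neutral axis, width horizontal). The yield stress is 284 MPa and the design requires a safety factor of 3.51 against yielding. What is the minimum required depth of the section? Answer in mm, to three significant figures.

h = 382 mm

σ_allow = 284/3.51 = 80.91 MPa.
For a rectangular section σ = 6M/(bh²), so h² = 6M/(b σ_allow) = 6×2.0700×10^8/(105×80.91) = 146200 mm².
h = 382.3 mm.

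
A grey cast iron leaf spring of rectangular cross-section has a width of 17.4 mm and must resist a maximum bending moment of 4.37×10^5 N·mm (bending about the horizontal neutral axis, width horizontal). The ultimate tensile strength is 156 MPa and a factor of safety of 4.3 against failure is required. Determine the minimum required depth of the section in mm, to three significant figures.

h = 64.4 mm

σ_allow = 156/4.3 = 36.28 MPa.
For a rectangular section σ = 6M/(bh²), so h² = 6M/(b σ_allow) = 6×437000/(17.4×36.28) = 4154 mm².
h = 64.45 mm.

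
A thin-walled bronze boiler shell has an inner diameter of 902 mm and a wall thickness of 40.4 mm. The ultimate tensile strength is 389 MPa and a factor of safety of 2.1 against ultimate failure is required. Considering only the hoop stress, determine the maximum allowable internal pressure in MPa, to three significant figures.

p_allow = 16.6 MPa

σ_allow = 389/2.1 = 185.2 MPa.
σ_h = pD/(2t) → p_allow = 2σ_allow t/D = 2×185.2×40.4/902 = 16.59 MPa.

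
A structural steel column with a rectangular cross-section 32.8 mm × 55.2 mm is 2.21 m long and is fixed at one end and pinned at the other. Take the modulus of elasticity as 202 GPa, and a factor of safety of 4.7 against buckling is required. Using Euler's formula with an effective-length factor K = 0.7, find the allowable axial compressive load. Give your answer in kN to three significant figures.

P_allow = 28.8 kN

Buckling occurs about the weak axis: I_min = h·b³/12 = 55.2×32.8³/12 = 162300 mm⁴ (b = 32.8 mm is the smaller dimension).
Effective length L_e = KL = 0.7×2.21 m = 1547 mm.
Euler critical load P_cr = π²EI/L_e² = π²×202000×162300/1547² = 135200 N.
P_allow = P_cr/n = 135200/4.7 = 28770 N.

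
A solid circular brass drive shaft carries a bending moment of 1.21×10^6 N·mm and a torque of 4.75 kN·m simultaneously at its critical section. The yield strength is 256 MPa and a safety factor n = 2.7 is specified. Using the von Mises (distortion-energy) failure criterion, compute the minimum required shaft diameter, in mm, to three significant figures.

d = 77.2 mm

σ_allow = σ_y/n = 256/2.7 = 94.81 MPa.
For a solid shaft σ_b = 32M/(πd³) and τ = 16T/(πd³), so the von Mises stress is σ' = (16/πd³)·√(4M²+3T²).
√(4M²+3T²) = √(4×(1.210×10^6)² + 3×(4.750×10^6)²) = 8.576×10^6 N·mm.
d³ = 16×8.576×10^6/(π×94.81) = 460600 mm³.
d = 77.23 mm.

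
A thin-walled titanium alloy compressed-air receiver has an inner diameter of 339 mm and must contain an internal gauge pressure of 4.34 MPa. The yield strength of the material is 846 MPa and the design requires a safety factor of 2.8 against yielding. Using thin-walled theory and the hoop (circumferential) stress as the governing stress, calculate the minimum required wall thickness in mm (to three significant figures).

t = 2.43 mm

σ_allow = 846/2.8 = 302.1 MPa.
Hoop stress σ_h = pD/(2t), so t = pD/(2σ_allow) = 4.34×339/(2×302.1) = 2.435 mm.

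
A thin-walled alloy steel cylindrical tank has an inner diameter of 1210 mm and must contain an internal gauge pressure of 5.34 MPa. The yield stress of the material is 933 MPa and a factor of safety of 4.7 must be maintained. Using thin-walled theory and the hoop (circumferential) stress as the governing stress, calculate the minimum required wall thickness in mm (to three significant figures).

σ_allow = 933/4.7 = 198.5 MPa.
Hoop stress σ_h = pD/(2t), so t = pD/(2σ_allow) = 5.34×1210/(2×198.5) = 16.27 mm.

t = 16.3 mm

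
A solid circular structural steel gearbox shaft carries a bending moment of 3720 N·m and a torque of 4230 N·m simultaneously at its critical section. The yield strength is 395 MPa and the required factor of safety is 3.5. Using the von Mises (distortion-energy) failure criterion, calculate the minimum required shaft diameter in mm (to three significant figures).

σ_allow = σ_y/n = 395/3.5 = 112.9 MPa.
For a solid shaft σ_b = 32M/(πd³) and τ = 16T/(πd³), so the von Mises stress is σ' = (16/πd³)·√(4M²+3T²).
√(4M²+3T²) = √(4×(3.720×10^6)² + 3×(4.230×10^6)²) = 1.044×10^7 N·mm.
d³ = 16×1.044×10^7/(π×112.9) = 471200 mm³.
d = 77.82 mm.

d = 77.8 mm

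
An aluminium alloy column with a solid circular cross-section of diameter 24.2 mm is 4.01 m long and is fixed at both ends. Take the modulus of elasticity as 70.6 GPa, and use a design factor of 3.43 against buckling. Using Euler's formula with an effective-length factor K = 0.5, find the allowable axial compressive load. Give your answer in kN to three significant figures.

I = πd⁴/64 = π×24.2⁴/64 = 16840 mm⁴.
Effective length L_e = KL = 0.5×4.01 m = 2005 mm.
Euler critical load P_cr = π²EI/L_e² = π²×70600×16840/2005² = 2918 N.
P_allow = P_cr/n = 2918/3.43 = 850.8 N.

P_allow = 0.851 kN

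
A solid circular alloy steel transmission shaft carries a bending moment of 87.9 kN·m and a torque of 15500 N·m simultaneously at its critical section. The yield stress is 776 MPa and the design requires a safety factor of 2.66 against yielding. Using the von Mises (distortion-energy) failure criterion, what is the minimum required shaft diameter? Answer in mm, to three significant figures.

d = 146 mm

σ_allow = σ_y/n = 776/2.66 = 291.7 MPa.
For a solid shaft σ_b = 32M/(πd³) and τ = 16T/(πd³), so the von Mises stress is σ' = (16/πd³)·√(4M²+3T²).
√(4M²+3T²) = √(4×(8.790×10^7)² + 3×(1.550×10^7)²) = 1.778×10^8 N·mm.
d³ = 16×1.778×10^8/(π×291.7) = 3.105×10^6 mm³.
d = 145.9 mm.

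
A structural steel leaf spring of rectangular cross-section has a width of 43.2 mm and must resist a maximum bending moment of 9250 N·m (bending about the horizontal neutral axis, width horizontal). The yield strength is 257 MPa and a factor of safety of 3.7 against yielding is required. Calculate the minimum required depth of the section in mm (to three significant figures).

σ_allow = 257/3.7 = 69.46 MPa.
For a rectangular section σ = 6M/(bh²), so h² = 6M/(b σ_allow) = 6×9250000/(43.2×69.46) = 18500 mm².
h = 136.0 mm.

h = 136 mm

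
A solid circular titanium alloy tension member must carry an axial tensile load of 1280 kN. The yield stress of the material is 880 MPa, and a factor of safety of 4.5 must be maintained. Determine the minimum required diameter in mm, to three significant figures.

d = 91.3 mm

Allowable stress σ_allow = 880/4.5 = 195.6 MPa.
Required area A = F/σ_allow = 1280000/195.6 = 6545 mm².
A = πd²/4 → d = √(4A/π) = 91.29 mm.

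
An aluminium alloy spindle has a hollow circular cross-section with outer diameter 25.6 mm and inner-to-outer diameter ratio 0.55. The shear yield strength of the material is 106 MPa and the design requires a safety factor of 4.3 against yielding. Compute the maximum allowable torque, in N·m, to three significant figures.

τ_allow = 106/4.3 = 24.65 MPa.
For a hollow shaft T_allow = τ_allow·πd_o³(1−k⁴)/16 with 1−k⁴ = 0.9085, so πd_o³(1−k⁴)/16 = 2993 mm³.
T_allow = 24.65×2993 = 73770 N·mm = 73.77 N·m.

T_allow = 73.8 N·m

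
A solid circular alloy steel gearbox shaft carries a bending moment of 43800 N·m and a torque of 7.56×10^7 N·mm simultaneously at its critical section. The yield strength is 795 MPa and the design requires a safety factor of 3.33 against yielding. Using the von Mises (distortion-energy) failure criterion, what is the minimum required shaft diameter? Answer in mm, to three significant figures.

σ_allow = σ_y/n = 795/3.33 = 238.7 MPa.
For a solid shaft σ_b = 32M/(πd³) and τ = 16T/(πd³), so the von Mises stress is σ' = (16/πd³)·√(4M²+3T²).
√(4M²+3T²) = √(4×(4.380×10^7)² + 3×(7.560×10^7)²) = 1.575×10^8 N·mm.
d³ = 16×1.575×10^8/(π×238.7) = 3.361×10^6 mm³.
d = 149.8 mm.

d = 150 mm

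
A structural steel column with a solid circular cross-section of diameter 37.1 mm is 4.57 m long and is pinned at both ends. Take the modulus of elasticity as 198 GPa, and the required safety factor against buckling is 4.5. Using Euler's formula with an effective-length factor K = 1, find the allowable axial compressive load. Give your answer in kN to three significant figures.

I = πd⁴/64 = π×37.1⁴/64 = 93000 mm⁴.
Effective length L_e = KL = 1×4.57 m = 4570 mm.
Euler critical load P_cr = π²EI/L_e² = π²×198000×93000/4570² = 8702 N.
P_allow = P_cr/n = 8702/4.5 = 1934 N.

P_allow = 1.93 kN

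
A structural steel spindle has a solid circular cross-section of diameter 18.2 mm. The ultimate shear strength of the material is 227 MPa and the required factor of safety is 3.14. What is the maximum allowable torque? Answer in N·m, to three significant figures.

T_allow = 85.6 N·m

τ_allow = 227/3.14 = 72.29 MPa.
For a solid shaft T_allow = τ_allow·πd³/16; πd³/16 = π×18.2³/16 = 1184 mm³.
T_allow = 72.29×1184 = 85570 N·mm = 85.57 N·m.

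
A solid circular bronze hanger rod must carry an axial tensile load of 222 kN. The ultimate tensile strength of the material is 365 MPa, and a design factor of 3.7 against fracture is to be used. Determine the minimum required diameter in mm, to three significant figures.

Allowable stress σ_allow = 365/3.7 = 98.65 MPa.
Required area A = F/σ_allow = 222000/98.65 = 2250 mm².
A = πd²/4 → d = √(4A/π) = 53.53 mm.

d = 53.5 mm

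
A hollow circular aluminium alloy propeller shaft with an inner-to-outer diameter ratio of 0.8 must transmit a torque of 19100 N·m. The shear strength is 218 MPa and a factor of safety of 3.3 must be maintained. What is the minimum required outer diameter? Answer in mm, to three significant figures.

τ_allow = 218/3.3 = 66.06 MPa.
For a hollow shaft τ = 16T/[πd_o³(1−k⁴)] with k = 0.8, so 1−k⁴ = 0.5904.
d_o³ = 16T/[π τ_allow (1−k⁴)] = 16×1.9100×10^7/(π×66.06×0.5904) = 2.494×10^6 mm³.
d_o = 135.6 mm.

d_o = 136 mm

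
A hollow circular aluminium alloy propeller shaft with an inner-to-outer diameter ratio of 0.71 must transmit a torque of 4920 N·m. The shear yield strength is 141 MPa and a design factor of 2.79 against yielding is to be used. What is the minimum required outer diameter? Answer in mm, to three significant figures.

d_o = 87.3 mm

τ_allow = 141/2.79 = 50.54 MPa.
For a hollow shaft τ = 16T/[πd_o³(1−k⁴)] with k = 0.71, so 1−k⁴ = 0.7459.
d_o³ = 16T/[π τ_allow (1−k⁴)] = 16×4920000/(π×50.54×0.7459) = 664700 mm³.
d_o = 87.27 mm.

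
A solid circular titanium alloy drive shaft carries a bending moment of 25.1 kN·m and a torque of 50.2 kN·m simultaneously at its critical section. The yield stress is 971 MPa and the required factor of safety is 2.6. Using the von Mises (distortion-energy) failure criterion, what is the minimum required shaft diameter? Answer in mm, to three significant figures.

d = 111 mm

σ_allow = σ_y/n = 971/2.6 = 373.5 MPa.
For a solid shaft σ_b = 32M/(πd³) and τ = 16T/(πd³), so the von Mises stress is σ' = (16/πd³)·√(4M²+3T²).
√(4M²+3T²) = √(4×(2.510×10^7)² + 3×(5.020×10^7)²) = 1.004×10^8 N·mm.
d³ = 16×1.004×10^8/(π×373.5) = 1.369×10^6 mm³.
d = 111.0 mm.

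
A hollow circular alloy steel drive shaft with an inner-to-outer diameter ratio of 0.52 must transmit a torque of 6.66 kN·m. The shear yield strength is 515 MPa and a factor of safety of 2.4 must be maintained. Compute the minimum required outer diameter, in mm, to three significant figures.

τ_allow = 515/2.4 = 214.6 MPa.
For a hollow shaft τ = 16T/[πd_o³(1−k⁴)] with k = 0.52, so 1−k⁴ = 0.9269.
d_o³ = 16T/[π τ_allow (1−k⁴)] = 16×6660000/(π×214.6×0.9269) = 170500 mm³.
d_o = 55.46 mm.

d_o = 55.5 mm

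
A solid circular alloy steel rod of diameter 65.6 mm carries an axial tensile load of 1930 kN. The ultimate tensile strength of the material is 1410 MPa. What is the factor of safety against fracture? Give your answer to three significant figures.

A = πd²/4 = 3380 mm².
σ = F/A = 1930000/3380 = 571.0 MPa.
n = 1410/571.0 = 2.469.

n = 2.47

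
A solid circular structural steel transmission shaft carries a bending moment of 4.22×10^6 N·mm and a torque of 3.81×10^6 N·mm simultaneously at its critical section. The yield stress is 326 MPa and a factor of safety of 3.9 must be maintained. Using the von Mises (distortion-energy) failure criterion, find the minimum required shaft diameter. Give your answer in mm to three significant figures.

σ_allow = σ_y/n = 326/3.9 = 83.59 MPa.
For a solid shaft σ_b = 32M/(πd³) and τ = 16T/(πd³), so the von Mises stress is σ' = (16/πd³)·√(4M²+3T²).
√(4M²+3T²) = √(4×(4.220×10^6)² + 3×(3.810×10^6)²) = 1.071×10^7 N·mm.
d³ = 16×1.071×10^7/(π×83.59) = 652800 mm³.
d = 86.75 mm.

d = 86.7 mm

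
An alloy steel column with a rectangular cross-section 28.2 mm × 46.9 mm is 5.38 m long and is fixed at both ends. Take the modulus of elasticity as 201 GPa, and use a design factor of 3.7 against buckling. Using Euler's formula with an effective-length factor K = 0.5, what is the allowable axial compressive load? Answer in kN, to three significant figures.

P_allow = 6.49 kN

Buckling occurs about the weak axis: I_min = h·b³/12 = 46.9×28.2³/12 = 87650 mm⁴ (b = 28.2 mm is the smaller dimension).
Effective length L_e = KL = 0.5×5.38 m = 2690 mm.
Euler critical load P_cr = π²EI/L_e² = π²×201000×87650/2690² = 24030 N.
P_allow = P_cr/n = 24030/3.7 = 6494 N.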